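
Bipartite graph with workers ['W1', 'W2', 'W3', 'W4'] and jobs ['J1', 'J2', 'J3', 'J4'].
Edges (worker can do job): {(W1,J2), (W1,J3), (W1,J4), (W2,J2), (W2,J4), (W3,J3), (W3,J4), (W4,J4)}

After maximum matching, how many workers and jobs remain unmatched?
Unmatched: 1 workers, 1 jobs

Maximum matching size: 3
Workers: 4 total, 3 matched, 1 unmatched
Jobs: 4 total, 3 matched, 1 unmatched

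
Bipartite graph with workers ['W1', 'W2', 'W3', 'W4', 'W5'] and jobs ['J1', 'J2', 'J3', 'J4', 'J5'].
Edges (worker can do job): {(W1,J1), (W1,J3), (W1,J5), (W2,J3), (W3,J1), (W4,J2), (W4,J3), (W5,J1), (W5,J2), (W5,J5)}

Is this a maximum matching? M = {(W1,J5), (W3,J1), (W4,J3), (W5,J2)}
Yes, size 4 is maximum

Proposed matching has size 4.
Maximum matching size for this graph: 4.

This is a maximum matching.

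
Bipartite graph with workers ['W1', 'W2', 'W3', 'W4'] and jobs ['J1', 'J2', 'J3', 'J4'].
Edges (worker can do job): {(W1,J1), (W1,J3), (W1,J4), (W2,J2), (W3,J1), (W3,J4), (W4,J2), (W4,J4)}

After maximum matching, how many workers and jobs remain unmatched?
Unmatched: 0 workers, 0 jobs

Maximum matching size: 4
Workers: 4 total, 4 matched, 0 unmatched
Jobs: 4 total, 4 matched, 0 unmatched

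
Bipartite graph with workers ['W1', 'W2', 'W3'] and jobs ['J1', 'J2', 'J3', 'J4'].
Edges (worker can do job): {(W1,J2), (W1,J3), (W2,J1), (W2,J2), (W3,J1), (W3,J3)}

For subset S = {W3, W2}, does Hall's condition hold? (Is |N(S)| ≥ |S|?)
Yes: |N(S)| = 3, |S| = 2

Subset S = {W3, W2}
Neighbors N(S) = {J1, J2, J3}

|N(S)| = 3, |S| = 2
Hall's condition: |N(S)| ≥ |S| is satisfied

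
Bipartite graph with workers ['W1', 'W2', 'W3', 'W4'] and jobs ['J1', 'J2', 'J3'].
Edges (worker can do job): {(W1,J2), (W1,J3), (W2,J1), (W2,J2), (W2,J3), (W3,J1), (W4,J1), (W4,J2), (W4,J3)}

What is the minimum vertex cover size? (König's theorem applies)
Minimum vertex cover size = 3

By König's theorem: in bipartite graphs,
min vertex cover = max matching = 3

Maximum matching has size 3, so minimum vertex cover also has size 3.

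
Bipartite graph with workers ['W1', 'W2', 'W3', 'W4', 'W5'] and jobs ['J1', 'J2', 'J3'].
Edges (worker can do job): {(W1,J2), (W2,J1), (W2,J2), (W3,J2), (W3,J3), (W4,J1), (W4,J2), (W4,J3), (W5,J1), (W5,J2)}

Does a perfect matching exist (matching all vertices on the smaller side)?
Yes, perfect matching exists (size 3)

Perfect matching: {(W3,J2), (W4,J3), (W5,J1)}
All 3 vertices on the smaller side are matched.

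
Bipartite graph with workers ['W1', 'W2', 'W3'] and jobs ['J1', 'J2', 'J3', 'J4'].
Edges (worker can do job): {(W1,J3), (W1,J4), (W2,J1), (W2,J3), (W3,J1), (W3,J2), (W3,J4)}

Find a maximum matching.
Matching: {(W1,J4), (W2,J3), (W3,J1)}

Maximum matching (size 3):
  W1 → J4
  W2 → J3
  W3 → J1

Each worker is assigned to at most one job, and each job to at most one worker.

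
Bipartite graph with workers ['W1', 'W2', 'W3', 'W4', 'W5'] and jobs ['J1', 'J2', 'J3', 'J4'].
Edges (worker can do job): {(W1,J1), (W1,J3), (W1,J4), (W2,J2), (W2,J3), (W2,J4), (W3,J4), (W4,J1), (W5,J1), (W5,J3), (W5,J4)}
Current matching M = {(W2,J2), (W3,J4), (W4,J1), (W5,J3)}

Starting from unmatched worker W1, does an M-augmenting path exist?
No augmenting path from W1

Alternating search from W1 reaches jobs: {J1, J3, J4}.
Every reachable job is already matched in M, and following those matched edges back to workers exposes no further unvisited jobs.
No M-augmenting path from W1 exists.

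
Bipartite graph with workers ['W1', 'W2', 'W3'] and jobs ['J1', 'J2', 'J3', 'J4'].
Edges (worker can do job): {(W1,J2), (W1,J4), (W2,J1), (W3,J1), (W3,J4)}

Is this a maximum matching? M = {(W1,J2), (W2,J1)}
No, size 2 is not maximum

Proposed matching has size 2.
Maximum matching size for this graph: 3.

This is NOT maximum - can be improved to size 3.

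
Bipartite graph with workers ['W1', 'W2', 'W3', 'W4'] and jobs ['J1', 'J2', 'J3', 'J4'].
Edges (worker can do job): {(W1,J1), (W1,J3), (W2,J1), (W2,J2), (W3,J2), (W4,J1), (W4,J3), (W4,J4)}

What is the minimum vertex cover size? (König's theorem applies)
Minimum vertex cover size = 4

By König's theorem: in bipartite graphs,
min vertex cover = max matching = 4

Maximum matching has size 4, so minimum vertex cover also has size 4.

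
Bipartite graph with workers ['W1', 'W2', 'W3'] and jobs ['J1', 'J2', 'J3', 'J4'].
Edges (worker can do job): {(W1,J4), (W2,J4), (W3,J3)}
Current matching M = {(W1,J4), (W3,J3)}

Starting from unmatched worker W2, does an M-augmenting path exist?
No augmenting path from W2

Alternating search from W2 reaches jobs: {J4}.
Every reachable job is already matched in M, and following those matched edges back to workers exposes no further unvisited jobs.
No M-augmenting path from W2 exists.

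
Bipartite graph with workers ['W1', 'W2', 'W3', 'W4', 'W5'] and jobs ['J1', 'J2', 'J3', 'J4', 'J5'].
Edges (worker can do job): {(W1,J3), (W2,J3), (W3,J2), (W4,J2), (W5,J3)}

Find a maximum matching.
Matching: {(W3,J2), (W5,J3)}

Maximum matching (size 2):
  W3 → J2
  W5 → J3

Each worker is assigned to at most one job, and each job to at most one worker.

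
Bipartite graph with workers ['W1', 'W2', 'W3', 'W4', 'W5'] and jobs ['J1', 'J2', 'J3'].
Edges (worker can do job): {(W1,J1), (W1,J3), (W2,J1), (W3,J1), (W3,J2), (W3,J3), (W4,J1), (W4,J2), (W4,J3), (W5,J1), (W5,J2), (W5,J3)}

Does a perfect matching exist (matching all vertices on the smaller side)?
Yes, perfect matching exists (size 3)

Perfect matching: {(W3,J2), (W4,J3), (W5,J1)}
All 3 vertices on the smaller side are matched.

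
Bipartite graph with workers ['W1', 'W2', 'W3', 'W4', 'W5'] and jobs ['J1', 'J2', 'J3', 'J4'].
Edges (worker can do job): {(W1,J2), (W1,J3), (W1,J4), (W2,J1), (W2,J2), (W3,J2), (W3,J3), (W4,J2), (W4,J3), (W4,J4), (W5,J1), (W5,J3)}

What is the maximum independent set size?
Maximum independent set = 5

By König's theorem:
- Min vertex cover = Max matching = 4
- Max independent set = Total vertices - Min vertex cover
- Max independent set = 9 - 4 = 5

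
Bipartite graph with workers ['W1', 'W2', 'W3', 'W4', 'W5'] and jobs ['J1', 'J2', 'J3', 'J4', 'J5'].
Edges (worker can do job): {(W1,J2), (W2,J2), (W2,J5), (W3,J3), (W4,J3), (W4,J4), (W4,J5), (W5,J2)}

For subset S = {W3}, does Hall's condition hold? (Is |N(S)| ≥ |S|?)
Yes: |N(S)| = 1, |S| = 1

Subset S = {W3}
Neighbors N(S) = {J3}

|N(S)| = 1, |S| = 1
Hall's condition: |N(S)| ≥ |S| is satisfied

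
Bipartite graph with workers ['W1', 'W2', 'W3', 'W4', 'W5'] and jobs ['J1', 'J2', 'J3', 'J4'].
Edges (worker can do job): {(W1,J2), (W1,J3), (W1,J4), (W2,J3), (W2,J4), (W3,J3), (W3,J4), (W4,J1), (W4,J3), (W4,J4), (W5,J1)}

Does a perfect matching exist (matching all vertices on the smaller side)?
Yes, perfect matching exists (size 4)

Perfect matching: {(W1,J2), (W3,J3), (W4,J4), (W5,J1)}
All 4 vertices on the smaller side are matched.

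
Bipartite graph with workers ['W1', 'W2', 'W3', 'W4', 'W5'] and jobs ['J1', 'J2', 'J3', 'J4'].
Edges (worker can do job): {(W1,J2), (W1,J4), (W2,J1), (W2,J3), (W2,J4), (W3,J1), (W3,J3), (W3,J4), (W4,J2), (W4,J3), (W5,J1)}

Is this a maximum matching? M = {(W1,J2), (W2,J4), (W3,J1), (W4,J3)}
Yes, size 4 is maximum

Proposed matching has size 4.
Maximum matching size for this graph: 4.

This is a maximum matching.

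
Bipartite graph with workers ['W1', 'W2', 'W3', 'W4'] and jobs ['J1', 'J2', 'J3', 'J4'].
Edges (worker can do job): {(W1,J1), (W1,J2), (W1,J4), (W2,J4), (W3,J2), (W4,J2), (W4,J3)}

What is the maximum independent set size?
Maximum independent set = 4

By König's theorem:
- Min vertex cover = Max matching = 4
- Max independent set = Total vertices - Min vertex cover
- Max independent set = 8 - 4 = 4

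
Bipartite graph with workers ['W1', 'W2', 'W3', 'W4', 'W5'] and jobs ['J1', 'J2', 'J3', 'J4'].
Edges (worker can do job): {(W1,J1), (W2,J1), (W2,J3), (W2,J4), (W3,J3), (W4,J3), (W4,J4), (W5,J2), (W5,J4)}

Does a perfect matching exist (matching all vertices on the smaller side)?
Yes, perfect matching exists (size 4)

Perfect matching: {(W1,J1), (W3,J3), (W4,J4), (W5,J2)}
All 4 vertices on the smaller side are matched.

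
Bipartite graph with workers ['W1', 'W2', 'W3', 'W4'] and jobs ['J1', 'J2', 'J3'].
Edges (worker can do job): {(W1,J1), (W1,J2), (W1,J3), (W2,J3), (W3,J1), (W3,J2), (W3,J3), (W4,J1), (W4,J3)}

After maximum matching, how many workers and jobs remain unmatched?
Unmatched: 1 workers, 0 jobs

Maximum matching size: 3
Workers: 4 total, 3 matched, 1 unmatched
Jobs: 3 total, 3 matched, 0 unmatched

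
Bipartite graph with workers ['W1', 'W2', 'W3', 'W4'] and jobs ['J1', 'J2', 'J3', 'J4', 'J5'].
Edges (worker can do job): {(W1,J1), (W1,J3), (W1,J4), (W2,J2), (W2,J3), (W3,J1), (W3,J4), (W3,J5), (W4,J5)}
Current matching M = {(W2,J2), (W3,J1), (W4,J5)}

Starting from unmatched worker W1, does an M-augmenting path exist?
Yes: W1 → J3

An M-augmenting path alternates non-matching / matching edges, starting and ending at unmatched vertices.
Path: W1 → J3
(J3 is unmatched in M, so the path is augmenting.)
Flipping edges along this path would increase |M| from 3 to 4.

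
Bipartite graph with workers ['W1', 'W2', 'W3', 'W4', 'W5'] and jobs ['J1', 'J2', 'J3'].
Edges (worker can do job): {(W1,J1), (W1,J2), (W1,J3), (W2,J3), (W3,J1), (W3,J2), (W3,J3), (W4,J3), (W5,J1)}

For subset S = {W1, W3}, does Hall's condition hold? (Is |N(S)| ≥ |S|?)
Yes: |N(S)| = 3, |S| = 2

Subset S = {W1, W3}
Neighbors N(S) = {J1, J2, J3}

|N(S)| = 3, |S| = 2
Hall's condition: |N(S)| ≥ |S| is satisfied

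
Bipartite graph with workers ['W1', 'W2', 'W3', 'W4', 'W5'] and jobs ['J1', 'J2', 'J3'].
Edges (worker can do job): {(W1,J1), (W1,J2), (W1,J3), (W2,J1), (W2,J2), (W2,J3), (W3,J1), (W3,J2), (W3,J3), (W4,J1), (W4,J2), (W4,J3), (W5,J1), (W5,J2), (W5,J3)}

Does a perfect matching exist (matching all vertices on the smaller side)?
Yes, perfect matching exists (size 3)

Perfect matching: {(W3,J3), (W4,J2), (W5,J1)}
All 3 vertices on the smaller side are matched.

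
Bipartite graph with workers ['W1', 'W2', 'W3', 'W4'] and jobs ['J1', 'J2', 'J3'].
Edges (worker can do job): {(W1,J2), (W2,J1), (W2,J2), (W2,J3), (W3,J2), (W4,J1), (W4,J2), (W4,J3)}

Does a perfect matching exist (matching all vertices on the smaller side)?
Yes, perfect matching exists (size 3)

Perfect matching: {(W2,J3), (W3,J2), (W4,J1)}
All 3 vertices on the smaller side are matched.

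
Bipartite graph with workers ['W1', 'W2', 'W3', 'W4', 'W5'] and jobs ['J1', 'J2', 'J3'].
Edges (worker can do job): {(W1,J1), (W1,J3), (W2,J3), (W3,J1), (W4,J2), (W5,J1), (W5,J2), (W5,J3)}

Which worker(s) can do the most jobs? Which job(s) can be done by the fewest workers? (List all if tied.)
Most versatile: W5 (3 jobs); Least covered: J2 (2 workers)

Worker degrees (jobs they can do): W1:2, W2:1, W3:1, W4:1, W5:3
Job degrees (workers who can do it): J1:3, J2:2, J3:3

Maximum worker degree is 3, achieved by: W5
Minimum job degree is 2, achieved by: J2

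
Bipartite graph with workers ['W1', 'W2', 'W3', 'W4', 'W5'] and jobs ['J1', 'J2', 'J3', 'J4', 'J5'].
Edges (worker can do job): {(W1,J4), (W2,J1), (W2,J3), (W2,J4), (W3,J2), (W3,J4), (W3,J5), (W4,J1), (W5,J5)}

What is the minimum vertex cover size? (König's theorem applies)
Minimum vertex cover size = 5

By König's theorem: in bipartite graphs,
min vertex cover = max matching = 5

Maximum matching has size 5, so minimum vertex cover also has size 5.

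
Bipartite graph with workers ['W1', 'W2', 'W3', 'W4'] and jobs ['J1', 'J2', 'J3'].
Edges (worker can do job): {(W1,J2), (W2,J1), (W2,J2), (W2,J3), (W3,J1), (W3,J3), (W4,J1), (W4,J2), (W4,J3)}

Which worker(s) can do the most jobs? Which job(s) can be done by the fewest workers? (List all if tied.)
Most versatile: W2, W4 (3 jobs); Least covered: J1, J2, J3 (3 workers)

Worker degrees (jobs they can do): W1:1, W2:3, W3:2, W4:3
Job degrees (workers who can do it): J1:3, J2:3, J3:3

Maximum worker degree is 3, achieved by: W2, W4
Minimum job degree is 3, achieved by: J1, J2, J3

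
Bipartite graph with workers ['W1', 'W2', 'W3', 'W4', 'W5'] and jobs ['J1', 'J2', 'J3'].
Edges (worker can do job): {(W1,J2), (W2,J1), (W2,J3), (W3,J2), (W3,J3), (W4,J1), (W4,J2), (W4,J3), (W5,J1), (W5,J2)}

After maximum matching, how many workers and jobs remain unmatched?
Unmatched: 2 workers, 0 jobs

Maximum matching size: 3
Workers: 5 total, 3 matched, 2 unmatched
Jobs: 3 total, 3 matched, 0 unmatched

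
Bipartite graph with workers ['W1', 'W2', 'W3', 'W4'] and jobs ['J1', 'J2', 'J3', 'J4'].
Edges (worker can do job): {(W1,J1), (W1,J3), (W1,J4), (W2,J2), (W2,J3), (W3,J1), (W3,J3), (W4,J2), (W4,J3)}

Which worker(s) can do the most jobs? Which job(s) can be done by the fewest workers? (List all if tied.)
Most versatile: W1 (3 jobs); Least covered: J4 (1 workers)

Worker degrees (jobs they can do): W1:3, W2:2, W3:2, W4:2
Job degrees (workers who can do it): J1:2, J2:2, J3:4, J4:1

Maximum worker degree is 3, achieved by: W1
Minimum job degree is 1, achieved by: J4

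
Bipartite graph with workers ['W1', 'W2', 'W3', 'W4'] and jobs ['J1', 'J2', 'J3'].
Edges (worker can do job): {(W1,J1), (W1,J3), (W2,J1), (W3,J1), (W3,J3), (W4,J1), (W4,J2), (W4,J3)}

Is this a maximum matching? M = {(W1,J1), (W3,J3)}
No, size 2 is not maximum

Proposed matching has size 2.
Maximum matching size for this graph: 3.

This is NOT maximum - can be improved to size 3.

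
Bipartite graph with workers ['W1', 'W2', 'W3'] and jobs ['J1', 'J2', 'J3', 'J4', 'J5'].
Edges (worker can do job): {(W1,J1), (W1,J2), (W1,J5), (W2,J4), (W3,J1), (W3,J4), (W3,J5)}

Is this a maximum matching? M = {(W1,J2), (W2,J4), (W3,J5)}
Yes, size 3 is maximum

Proposed matching has size 3.
Maximum matching size for this graph: 3.

This is a maximum matching.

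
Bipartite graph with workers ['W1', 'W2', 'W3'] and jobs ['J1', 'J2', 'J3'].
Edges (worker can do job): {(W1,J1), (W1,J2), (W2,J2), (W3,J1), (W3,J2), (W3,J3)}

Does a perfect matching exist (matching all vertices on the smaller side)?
Yes, perfect matching exists (size 3)

Perfect matching: {(W1,J1), (W2,J2), (W3,J3)}
All 3 vertices on the smaller side are matched.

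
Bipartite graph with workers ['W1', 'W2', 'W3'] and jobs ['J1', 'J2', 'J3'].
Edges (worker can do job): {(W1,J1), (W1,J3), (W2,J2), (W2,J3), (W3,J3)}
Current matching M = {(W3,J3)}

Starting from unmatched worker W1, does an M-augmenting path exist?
Yes: W1 → J1

An M-augmenting path alternates non-matching / matching edges, starting and ending at unmatched vertices.
Path: W1 → J1
(J1 is unmatched in M, so the path is augmenting.)
Flipping edges along this path would increase |M| from 1 to 2.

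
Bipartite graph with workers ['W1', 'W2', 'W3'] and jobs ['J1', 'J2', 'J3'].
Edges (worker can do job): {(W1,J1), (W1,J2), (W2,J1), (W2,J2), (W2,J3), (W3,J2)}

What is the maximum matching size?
Maximum matching size = 3

Maximum matching: {(W1,J1), (W2,J3), (W3,J2)}
Size: 3

This assigns 3 workers to 3 distinct jobs.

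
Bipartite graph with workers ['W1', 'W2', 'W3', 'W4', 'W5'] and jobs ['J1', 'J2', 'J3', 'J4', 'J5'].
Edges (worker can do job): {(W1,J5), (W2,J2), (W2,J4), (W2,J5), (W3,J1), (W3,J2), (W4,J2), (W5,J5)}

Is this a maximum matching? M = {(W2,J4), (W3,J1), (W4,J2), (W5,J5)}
Yes, size 4 is maximum

Proposed matching has size 4.
Maximum matching size for this graph: 4.

This is a maximum matching.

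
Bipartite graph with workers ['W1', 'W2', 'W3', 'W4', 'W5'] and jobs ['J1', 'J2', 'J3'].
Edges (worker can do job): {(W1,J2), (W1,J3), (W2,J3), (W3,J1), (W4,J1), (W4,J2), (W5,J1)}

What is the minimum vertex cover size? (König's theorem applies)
Minimum vertex cover size = 3

By König's theorem: in bipartite graphs,
min vertex cover = max matching = 3

Maximum matching has size 3, so minimum vertex cover also has size 3.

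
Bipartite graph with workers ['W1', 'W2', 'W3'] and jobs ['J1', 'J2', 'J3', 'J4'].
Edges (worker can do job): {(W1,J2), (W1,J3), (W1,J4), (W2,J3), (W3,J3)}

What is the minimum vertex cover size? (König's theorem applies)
Minimum vertex cover size = 2

By König's theorem: in bipartite graphs,
min vertex cover = max matching = 2

Maximum matching has size 2, so minimum vertex cover also has size 2.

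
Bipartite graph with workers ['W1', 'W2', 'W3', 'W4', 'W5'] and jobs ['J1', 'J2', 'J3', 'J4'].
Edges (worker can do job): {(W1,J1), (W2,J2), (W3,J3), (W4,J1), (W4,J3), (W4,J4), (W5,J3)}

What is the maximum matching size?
Maximum matching size = 4

Maximum matching: {(W1,J1), (W2,J2), (W3,J3), (W4,J4)}
Size: 4

This assigns 4 workers to 4 distinct jobs.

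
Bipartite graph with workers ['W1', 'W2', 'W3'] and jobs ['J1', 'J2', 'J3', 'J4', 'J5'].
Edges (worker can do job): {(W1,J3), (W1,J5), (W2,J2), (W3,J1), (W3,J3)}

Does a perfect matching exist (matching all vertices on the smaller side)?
Yes, perfect matching exists (size 3)

Perfect matching: {(W1,J3), (W2,J2), (W3,J1)}
All 3 vertices on the smaller side are matched.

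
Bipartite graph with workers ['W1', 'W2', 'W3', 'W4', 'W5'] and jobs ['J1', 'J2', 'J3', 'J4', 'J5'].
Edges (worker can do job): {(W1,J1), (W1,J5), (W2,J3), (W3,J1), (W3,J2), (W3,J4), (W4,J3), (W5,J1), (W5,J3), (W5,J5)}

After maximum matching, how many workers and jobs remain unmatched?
Unmatched: 1 workers, 1 jobs

Maximum matching size: 4
Workers: 5 total, 4 matched, 1 unmatched
Jobs: 5 total, 4 matched, 1 unmatched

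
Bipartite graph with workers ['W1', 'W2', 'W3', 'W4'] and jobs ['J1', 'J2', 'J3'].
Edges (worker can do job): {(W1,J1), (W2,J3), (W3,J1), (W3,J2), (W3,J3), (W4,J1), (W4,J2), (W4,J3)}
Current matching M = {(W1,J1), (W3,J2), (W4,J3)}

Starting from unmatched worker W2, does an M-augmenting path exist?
No augmenting path from W2

Alternating search from W2 reaches jobs: {J1, J2, J3}.
Every reachable job is already matched in M, and following those matched edges back to workers exposes no further unvisited jobs.
No M-augmenting path from W2 exists.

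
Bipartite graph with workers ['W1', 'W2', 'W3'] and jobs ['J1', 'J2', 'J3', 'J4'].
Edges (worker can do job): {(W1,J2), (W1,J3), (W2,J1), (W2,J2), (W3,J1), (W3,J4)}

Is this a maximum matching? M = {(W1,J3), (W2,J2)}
No, size 2 is not maximum

Proposed matching has size 2.
Maximum matching size for this graph: 3.

This is NOT maximum - can be improved to size 3.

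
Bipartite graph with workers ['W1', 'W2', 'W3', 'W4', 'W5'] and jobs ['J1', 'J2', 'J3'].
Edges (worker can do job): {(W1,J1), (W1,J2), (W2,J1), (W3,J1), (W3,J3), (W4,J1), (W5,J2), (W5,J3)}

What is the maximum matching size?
Maximum matching size = 3

Maximum matching: {(W3,J3), (W4,J1), (W5,J2)}
Size: 3

This assigns 3 workers to 3 distinct jobs.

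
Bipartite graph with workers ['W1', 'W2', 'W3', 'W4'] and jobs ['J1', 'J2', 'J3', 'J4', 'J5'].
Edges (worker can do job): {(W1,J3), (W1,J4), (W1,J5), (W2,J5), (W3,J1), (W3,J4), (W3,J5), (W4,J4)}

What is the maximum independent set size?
Maximum independent set = 5

By König's theorem:
- Min vertex cover = Max matching = 4
- Max independent set = Total vertices - Min vertex cover
- Max independent set = 9 - 4 = 5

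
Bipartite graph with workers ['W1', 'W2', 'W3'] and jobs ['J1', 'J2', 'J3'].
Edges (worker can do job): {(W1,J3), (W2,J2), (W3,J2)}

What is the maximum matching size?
Maximum matching size = 2

Maximum matching: {(W1,J3), (W3,J2)}
Size: 2

This assigns 2 workers to 2 distinct jobs.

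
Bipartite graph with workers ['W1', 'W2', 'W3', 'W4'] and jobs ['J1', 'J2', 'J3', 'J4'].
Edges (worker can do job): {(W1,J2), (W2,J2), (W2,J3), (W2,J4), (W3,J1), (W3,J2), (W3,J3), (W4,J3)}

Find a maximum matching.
Matching: {(W1,J2), (W2,J4), (W3,J1), (W4,J3)}

Maximum matching (size 4):
  W1 → J2
  W2 → J4
  W3 → J1
  W4 → J3

Each worker is assigned to at most one job, and each job to at most one worker.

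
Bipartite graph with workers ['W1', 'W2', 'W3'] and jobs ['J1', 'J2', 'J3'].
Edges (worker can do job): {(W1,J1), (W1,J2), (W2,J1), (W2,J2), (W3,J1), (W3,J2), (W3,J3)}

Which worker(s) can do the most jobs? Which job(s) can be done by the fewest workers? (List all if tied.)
Most versatile: W3 (3 jobs); Least covered: J3 (1 workers)

Worker degrees (jobs they can do): W1:2, W2:2, W3:3
Job degrees (workers who can do it): J1:3, J2:3, J3:1

Maximum worker degree is 3, achieved by: W3
Minimum job degree is 1, achieved by: J3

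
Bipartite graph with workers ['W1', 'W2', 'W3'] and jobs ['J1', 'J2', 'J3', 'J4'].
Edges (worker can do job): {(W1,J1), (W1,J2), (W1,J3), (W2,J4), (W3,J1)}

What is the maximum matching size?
Maximum matching size = 3

Maximum matching: {(W1,J3), (W2,J4), (W3,J1)}
Size: 3

This assigns 3 workers to 3 distinct jobs.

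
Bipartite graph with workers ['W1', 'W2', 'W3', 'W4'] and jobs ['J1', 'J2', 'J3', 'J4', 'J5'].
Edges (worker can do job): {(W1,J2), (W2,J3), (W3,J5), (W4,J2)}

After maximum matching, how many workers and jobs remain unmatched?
Unmatched: 1 workers, 2 jobs

Maximum matching size: 3
Workers: 4 total, 3 matched, 1 unmatched
Jobs: 5 total, 3 matched, 2 unmatched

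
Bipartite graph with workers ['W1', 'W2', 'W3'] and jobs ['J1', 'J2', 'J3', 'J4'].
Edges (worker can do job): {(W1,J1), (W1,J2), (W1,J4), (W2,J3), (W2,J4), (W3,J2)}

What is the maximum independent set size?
Maximum independent set = 4

By König's theorem:
- Min vertex cover = Max matching = 3
- Max independent set = Total vertices - Min vertex cover
- Max independent set = 7 - 3 = 4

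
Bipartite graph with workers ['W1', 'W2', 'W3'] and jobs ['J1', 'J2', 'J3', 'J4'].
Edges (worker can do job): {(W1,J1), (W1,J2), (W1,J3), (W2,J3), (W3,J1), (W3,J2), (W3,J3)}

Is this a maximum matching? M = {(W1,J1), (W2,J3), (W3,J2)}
Yes, size 3 is maximum

Proposed matching has size 3.
Maximum matching size for this graph: 3.

This is a maximum matching.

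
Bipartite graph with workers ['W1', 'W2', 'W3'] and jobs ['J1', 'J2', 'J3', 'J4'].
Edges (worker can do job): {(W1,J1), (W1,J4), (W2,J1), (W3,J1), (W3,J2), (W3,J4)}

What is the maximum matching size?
Maximum matching size = 3

Maximum matching: {(W1,J4), (W2,J1), (W3,J2)}
Size: 3

This assigns 3 workers to 3 distinct jobs.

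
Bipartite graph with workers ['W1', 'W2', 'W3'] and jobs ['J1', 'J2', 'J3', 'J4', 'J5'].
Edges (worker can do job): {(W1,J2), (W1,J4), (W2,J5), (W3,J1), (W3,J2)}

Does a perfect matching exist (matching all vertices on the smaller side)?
Yes, perfect matching exists (size 3)

Perfect matching: {(W1,J2), (W2,J5), (W3,J1)}
All 3 vertices on the smaller side are matched.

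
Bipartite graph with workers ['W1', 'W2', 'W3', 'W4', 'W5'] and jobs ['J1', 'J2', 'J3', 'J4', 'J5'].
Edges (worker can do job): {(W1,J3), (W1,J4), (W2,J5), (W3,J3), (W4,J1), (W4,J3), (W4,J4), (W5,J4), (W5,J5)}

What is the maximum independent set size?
Maximum independent set = 6

By König's theorem:
- Min vertex cover = Max matching = 4
- Max independent set = Total vertices - Min vertex cover
- Max independent set = 10 - 4 = 6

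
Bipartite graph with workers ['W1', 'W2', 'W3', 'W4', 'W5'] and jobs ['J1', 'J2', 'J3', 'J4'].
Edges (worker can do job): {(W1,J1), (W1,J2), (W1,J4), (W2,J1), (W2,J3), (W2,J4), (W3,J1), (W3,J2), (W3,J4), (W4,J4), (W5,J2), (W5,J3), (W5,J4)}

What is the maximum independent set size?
Maximum independent set = 5

By König's theorem:
- Min vertex cover = Max matching = 4
- Max independent set = Total vertices - Min vertex cover
- Max independent set = 9 - 4 = 5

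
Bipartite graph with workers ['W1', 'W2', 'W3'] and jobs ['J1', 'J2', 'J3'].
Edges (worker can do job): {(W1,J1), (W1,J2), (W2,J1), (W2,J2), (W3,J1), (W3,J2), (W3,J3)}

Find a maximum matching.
Matching: {(W1,J2), (W2,J1), (W3,J3)}

Maximum matching (size 3):
  W1 → J2
  W2 → J1
  W3 → J3

Each worker is assigned to at most one job, and each job to at most one worker.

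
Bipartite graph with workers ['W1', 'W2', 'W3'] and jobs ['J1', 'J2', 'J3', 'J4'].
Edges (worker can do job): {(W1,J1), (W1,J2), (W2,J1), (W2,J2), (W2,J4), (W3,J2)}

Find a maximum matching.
Matching: {(W1,J1), (W2,J4), (W3,J2)}

Maximum matching (size 3):
  W1 → J1
  W2 → J4
  W3 → J2

Each worker is assigned to at most one job, and each job to at most one worker.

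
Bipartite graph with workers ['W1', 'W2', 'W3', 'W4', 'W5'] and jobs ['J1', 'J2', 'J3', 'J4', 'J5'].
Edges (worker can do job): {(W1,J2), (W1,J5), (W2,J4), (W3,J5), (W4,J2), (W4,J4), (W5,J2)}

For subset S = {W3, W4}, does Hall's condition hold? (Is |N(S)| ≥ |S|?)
Yes: |N(S)| = 3, |S| = 2

Subset S = {W3, W4}
Neighbors N(S) = {J2, J4, J5}

|N(S)| = 3, |S| = 2
Hall's condition: |N(S)| ≥ |S| is satisfied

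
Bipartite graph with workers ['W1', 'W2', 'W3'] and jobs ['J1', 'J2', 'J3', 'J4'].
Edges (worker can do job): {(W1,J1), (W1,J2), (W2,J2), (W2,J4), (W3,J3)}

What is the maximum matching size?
Maximum matching size = 3

Maximum matching: {(W1,J1), (W2,J4), (W3,J3)}
Size: 3

This assigns 3 workers to 3 distinct jobs.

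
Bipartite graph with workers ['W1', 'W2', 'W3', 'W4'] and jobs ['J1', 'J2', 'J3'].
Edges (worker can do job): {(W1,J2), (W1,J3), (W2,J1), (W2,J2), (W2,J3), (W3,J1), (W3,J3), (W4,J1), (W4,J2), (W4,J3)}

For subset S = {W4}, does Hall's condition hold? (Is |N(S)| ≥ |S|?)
Yes: |N(S)| = 3, |S| = 1

Subset S = {W4}
Neighbors N(S) = {J1, J2, J3}

|N(S)| = 3, |S| = 1
Hall's condition: |N(S)| ≥ |S| is satisfied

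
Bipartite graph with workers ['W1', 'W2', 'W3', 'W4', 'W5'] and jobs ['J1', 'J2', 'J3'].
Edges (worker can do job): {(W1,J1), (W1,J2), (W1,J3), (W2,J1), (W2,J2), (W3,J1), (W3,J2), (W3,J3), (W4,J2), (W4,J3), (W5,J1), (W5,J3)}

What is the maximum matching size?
Maximum matching size = 3

Maximum matching: {(W3,J2), (W4,J3), (W5,J1)}
Size: 3

This assigns 3 workers to 3 distinct jobs.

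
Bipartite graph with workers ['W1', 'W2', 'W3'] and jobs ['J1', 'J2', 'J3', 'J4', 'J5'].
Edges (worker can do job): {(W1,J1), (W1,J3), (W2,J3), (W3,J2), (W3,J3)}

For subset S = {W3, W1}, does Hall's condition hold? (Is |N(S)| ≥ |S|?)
Yes: |N(S)| = 3, |S| = 2

Subset S = {W3, W1}
Neighbors N(S) = {J1, J2, J3}

|N(S)| = 3, |S| = 2
Hall's condition: |N(S)| ≥ |S| is satisfied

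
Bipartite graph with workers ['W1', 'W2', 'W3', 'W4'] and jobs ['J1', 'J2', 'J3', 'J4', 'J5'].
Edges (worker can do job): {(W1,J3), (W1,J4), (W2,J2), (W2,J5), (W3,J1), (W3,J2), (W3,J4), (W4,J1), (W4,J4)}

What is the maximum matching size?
Maximum matching size = 4

Maximum matching: {(W1,J3), (W2,J5), (W3,J2), (W4,J4)}
Size: 4

This assigns 4 workers to 4 distinct jobs.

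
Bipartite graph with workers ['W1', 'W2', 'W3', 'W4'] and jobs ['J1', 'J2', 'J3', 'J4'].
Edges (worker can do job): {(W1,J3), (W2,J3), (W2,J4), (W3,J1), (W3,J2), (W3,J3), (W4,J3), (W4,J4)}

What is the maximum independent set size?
Maximum independent set = 5

By König's theorem:
- Min vertex cover = Max matching = 3
- Max independent set = Total vertices - Min vertex cover
- Max independent set = 8 - 3 = 5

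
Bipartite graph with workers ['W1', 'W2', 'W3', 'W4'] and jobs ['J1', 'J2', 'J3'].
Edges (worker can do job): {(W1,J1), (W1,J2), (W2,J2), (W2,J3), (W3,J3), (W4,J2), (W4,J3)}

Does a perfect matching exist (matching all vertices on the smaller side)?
Yes, perfect matching exists (size 3)

Perfect matching: {(W1,J1), (W2,J2), (W4,J3)}
All 3 vertices on the smaller side are matched.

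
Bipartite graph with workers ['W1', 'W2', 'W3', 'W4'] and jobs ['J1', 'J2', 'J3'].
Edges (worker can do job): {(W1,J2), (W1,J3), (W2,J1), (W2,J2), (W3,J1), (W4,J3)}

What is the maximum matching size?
Maximum matching size = 3

Maximum matching: {(W1,J2), (W3,J1), (W4,J3)}
Size: 3

This assigns 3 workers to 3 distinct jobs.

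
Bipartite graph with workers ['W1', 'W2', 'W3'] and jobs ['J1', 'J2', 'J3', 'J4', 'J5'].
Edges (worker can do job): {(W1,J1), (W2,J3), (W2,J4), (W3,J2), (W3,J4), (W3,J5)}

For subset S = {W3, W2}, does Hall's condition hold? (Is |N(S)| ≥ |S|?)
Yes: |N(S)| = 4, |S| = 2

Subset S = {W3, W2}
Neighbors N(S) = {J2, J3, J4, J5}

|N(S)| = 4, |S| = 2
Hall's condition: |N(S)| ≥ |S| is satisfied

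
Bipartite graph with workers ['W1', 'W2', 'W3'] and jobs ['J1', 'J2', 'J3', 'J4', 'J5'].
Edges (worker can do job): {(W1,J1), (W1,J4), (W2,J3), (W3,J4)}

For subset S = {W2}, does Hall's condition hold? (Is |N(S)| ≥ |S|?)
Yes: |N(S)| = 1, |S| = 1

Subset S = {W2}
Neighbors N(S) = {J3}

|N(S)| = 1, |S| = 1
Hall's condition: |N(S)| ≥ |S| is satisfied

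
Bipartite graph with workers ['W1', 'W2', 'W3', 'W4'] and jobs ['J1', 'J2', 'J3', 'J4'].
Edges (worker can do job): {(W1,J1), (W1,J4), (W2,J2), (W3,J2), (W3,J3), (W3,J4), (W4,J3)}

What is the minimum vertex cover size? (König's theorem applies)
Minimum vertex cover size = 4

By König's theorem: in bipartite graphs,
min vertex cover = max matching = 4

Maximum matching has size 4, so minimum vertex cover also has size 4.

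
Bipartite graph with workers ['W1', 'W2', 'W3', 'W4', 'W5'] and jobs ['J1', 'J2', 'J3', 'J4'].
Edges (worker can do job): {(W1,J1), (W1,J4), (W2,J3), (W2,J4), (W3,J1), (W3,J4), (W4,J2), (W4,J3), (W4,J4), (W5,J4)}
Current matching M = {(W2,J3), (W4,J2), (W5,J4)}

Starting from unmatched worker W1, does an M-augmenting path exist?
Yes: W1 → J1

An M-augmenting path alternates non-matching / matching edges, starting and ending at unmatched vertices.
Path: W1 → J1
(J1 is unmatched in M, so the path is augmenting.)
Flipping edges along this path would increase |M| from 3 to 4.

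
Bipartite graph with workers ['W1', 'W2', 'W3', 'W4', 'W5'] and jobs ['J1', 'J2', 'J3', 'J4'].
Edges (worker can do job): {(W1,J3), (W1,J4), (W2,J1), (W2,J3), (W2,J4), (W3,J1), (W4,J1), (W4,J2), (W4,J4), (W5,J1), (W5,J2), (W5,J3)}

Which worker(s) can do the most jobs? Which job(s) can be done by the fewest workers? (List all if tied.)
Most versatile: W2, W4, W5 (3 jobs); Least covered: J2 (2 workers)

Worker degrees (jobs they can do): W1:2, W2:3, W3:1, W4:3, W5:3
Job degrees (workers who can do it): J1:4, J2:2, J3:3, J4:3

Maximum worker degree is 3, achieved by: W2, W4, W5
Minimum job degree is 2, achieved by: J2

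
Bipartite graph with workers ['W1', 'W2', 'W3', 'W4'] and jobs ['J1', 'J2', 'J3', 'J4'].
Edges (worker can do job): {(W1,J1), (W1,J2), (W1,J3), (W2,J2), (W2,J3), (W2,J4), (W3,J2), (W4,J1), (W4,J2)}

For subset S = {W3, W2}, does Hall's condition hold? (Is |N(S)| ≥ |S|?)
Yes: |N(S)| = 3, |S| = 2

Subset S = {W3, W2}
Neighbors N(S) = {J2, J3, J4}

|N(S)| = 3, |S| = 2
Hall's condition: |N(S)| ≥ |S| is satisfied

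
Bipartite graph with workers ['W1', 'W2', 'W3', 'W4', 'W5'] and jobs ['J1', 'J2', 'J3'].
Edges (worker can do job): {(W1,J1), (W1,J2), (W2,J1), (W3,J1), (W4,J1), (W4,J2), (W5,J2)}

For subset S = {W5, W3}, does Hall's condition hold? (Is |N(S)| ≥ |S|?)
Yes: |N(S)| = 2, |S| = 2

Subset S = {W5, W3}
Neighbors N(S) = {J1, J2}

|N(S)| = 2, |S| = 2
Hall's condition: |N(S)| ≥ |S| is satisfied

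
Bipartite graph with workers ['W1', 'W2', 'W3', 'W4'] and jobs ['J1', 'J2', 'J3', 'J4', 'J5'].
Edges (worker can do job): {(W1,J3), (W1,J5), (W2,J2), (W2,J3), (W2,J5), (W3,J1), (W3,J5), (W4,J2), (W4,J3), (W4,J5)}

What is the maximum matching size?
Maximum matching size = 4

Maximum matching: {(W1,J5), (W2,J2), (W3,J1), (W4,J3)}
Size: 4

This assigns 4 workers to 4 distinct jobs.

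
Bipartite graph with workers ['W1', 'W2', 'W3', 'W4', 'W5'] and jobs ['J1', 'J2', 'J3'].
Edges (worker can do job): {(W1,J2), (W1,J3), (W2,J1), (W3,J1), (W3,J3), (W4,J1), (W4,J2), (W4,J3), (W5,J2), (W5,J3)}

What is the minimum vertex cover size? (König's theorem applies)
Minimum vertex cover size = 3

By König's theorem: in bipartite graphs,
min vertex cover = max matching = 3

Maximum matching has size 3, so minimum vertex cover also has size 3.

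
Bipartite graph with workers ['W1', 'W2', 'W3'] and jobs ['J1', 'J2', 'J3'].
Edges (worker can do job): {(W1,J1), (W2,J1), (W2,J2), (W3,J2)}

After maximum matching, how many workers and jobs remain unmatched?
Unmatched: 1 workers, 1 jobs

Maximum matching size: 2
Workers: 3 total, 2 matched, 1 unmatched
Jobs: 3 total, 2 matched, 1 unmatched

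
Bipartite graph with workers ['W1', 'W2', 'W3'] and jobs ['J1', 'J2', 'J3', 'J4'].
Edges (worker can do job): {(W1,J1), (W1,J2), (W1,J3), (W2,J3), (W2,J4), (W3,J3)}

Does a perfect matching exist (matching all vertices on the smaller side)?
Yes, perfect matching exists (size 3)

Perfect matching: {(W1,J2), (W2,J4), (W3,J3)}
All 3 vertices on the smaller side are matched.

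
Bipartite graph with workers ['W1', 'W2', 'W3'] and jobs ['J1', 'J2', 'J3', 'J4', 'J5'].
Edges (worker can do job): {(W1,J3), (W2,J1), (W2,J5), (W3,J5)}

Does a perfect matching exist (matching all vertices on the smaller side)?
Yes, perfect matching exists (size 3)

Perfect matching: {(W1,J3), (W2,J1), (W3,J5)}
All 3 vertices on the smaller side are matched.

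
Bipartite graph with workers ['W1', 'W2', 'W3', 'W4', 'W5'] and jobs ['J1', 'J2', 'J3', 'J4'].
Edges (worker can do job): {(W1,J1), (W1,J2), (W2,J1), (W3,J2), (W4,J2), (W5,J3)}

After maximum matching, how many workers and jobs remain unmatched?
Unmatched: 2 workers, 1 jobs

Maximum matching size: 3
Workers: 5 total, 3 matched, 2 unmatched
Jobs: 4 total, 3 matched, 1 unmatched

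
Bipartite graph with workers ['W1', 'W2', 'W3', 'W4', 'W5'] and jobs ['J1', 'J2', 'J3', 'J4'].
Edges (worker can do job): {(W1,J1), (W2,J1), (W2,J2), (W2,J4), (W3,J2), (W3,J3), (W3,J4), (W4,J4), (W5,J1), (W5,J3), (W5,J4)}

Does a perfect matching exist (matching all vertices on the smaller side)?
Yes, perfect matching exists (size 4)

Perfect matching: {(W1,J1), (W3,J2), (W4,J4), (W5,J3)}
All 4 vertices on the smaller side are matched.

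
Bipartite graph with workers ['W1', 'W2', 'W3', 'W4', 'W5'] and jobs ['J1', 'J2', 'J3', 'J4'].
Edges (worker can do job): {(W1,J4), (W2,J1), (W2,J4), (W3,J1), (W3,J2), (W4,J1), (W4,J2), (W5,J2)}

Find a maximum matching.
Matching: {(W1,J4), (W3,J1), (W5,J2)}

Maximum matching (size 3):
  W1 → J4
  W3 → J1
  W5 → J2

Each worker is assigned to at most one job, and each job to at most one worker.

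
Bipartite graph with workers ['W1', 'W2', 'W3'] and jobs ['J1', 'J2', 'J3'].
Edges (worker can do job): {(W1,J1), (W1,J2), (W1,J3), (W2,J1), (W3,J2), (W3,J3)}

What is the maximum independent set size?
Maximum independent set = 3

By König's theorem:
- Min vertex cover = Max matching = 3
- Max independent set = Total vertices - Min vertex cover
- Max independent set = 6 - 3 = 3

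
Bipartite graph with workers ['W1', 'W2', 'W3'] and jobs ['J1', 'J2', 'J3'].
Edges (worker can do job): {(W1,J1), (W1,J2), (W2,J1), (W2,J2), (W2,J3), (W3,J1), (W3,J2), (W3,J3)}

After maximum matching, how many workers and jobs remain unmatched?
Unmatched: 0 workers, 0 jobs

Maximum matching size: 3
Workers: 3 total, 3 matched, 0 unmatched
Jobs: 3 total, 3 matched, 0 unmatched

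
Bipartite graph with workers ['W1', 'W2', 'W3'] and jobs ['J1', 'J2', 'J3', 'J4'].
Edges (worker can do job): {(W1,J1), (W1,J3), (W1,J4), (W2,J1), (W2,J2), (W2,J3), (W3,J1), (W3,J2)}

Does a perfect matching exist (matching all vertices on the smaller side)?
Yes, perfect matching exists (size 3)

Perfect matching: {(W1,J3), (W2,J1), (W3,J2)}
All 3 vertices on the smaller side are matched.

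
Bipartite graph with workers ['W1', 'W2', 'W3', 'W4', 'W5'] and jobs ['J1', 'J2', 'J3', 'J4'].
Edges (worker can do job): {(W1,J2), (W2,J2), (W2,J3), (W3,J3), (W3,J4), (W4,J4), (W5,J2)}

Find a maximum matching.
Matching: {(W3,J3), (W4,J4), (W5,J2)}

Maximum matching (size 3):
  W3 → J3
  W4 → J4
  W5 → J2

Each worker is assigned to at most one job, and each job to at most one worker.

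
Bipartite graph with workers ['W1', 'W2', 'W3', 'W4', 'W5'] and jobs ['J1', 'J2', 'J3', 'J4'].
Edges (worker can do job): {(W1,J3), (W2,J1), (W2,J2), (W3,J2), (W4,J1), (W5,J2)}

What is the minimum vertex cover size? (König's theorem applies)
Minimum vertex cover size = 3

By König's theorem: in bipartite graphs,
min vertex cover = max matching = 3

Maximum matching has size 3, so minimum vertex cover also has size 3.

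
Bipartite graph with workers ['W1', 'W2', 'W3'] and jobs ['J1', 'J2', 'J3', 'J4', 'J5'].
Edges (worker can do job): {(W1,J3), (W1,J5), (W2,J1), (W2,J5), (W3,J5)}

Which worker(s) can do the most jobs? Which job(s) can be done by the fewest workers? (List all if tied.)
Most versatile: W1, W2 (2 jobs); Least covered: J2, J4 (0 workers)

Worker degrees (jobs they can do): W1:2, W2:2, W3:1
Job degrees (workers who can do it): J1:1, J2:0, J3:1, J4:0, J5:3

Maximum worker degree is 2, achieved by: W1, W2
Minimum job degree is 0, achieved by: J2, J4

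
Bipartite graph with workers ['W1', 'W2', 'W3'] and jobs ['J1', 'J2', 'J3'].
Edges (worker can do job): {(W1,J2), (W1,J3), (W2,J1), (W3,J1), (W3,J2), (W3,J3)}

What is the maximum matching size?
Maximum matching size = 3

Maximum matching: {(W1,J3), (W2,J1), (W3,J2)}
Size: 3

This assigns 3 workers to 3 distinct jobs.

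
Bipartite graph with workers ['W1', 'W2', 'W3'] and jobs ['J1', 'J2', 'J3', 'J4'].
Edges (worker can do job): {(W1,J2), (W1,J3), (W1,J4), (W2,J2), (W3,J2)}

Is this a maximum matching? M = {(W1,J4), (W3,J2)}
Yes, size 2 is maximum

Proposed matching has size 2.
Maximum matching size for this graph: 2.

This is a maximum matching.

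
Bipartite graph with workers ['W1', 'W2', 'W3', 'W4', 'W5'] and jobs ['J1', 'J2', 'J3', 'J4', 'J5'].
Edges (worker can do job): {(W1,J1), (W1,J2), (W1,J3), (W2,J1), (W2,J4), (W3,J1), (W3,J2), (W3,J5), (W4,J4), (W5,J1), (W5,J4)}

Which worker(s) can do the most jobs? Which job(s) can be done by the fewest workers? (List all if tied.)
Most versatile: W1, W3 (3 jobs); Least covered: J3, J5 (1 workers)

Worker degrees (jobs they can do): W1:3, W2:2, W3:3, W4:1, W5:2
Job degrees (workers who can do it): J1:4, J2:2, J3:1, J4:3, J5:1

Maximum worker degree is 3, achieved by: W1, W3
Minimum job degree is 1, achieved by: J3, J5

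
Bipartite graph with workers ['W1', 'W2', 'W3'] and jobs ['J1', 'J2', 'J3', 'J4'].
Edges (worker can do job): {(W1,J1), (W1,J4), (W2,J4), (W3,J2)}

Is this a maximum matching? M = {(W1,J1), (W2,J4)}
No, size 2 is not maximum

Proposed matching has size 2.
Maximum matching size for this graph: 3.

This is NOT maximum - can be improved to size 3.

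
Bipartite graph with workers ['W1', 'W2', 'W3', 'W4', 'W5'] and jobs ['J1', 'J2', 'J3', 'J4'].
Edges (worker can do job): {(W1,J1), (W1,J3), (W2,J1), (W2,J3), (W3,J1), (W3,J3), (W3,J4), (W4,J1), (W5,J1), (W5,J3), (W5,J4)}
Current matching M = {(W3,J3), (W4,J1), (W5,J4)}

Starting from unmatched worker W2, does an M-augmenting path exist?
No augmenting path from W2

Alternating search from W2 reaches jobs: {J1, J3, J4}.
Every reachable job is already matched in M, and following those matched edges back to workers exposes no further unvisited jobs.
No M-augmenting path from W2 exists.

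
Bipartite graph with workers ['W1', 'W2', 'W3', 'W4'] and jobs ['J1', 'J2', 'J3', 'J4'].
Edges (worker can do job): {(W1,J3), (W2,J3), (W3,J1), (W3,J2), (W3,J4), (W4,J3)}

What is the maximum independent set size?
Maximum independent set = 6

By König's theorem:
- Min vertex cover = Max matching = 2
- Max independent set = Total vertices - Min vertex cover
- Max independent set = 8 - 2 = 6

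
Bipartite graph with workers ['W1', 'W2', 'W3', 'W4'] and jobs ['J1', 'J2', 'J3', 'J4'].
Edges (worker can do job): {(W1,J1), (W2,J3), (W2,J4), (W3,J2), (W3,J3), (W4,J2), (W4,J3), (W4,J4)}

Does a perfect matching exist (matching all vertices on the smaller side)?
Yes, perfect matching exists (size 4)

Perfect matching: {(W1,J1), (W2,J4), (W3,J3), (W4,J2)}
All 4 vertices on the smaller side are matched.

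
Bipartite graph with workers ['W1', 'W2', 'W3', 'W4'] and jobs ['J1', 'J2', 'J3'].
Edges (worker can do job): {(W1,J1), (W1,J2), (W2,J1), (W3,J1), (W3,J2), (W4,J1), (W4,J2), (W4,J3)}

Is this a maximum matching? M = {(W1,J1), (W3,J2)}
No, size 2 is not maximum

Proposed matching has size 2.
Maximum matching size for this graph: 3.

This is NOT maximum - can be improved to size 3.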